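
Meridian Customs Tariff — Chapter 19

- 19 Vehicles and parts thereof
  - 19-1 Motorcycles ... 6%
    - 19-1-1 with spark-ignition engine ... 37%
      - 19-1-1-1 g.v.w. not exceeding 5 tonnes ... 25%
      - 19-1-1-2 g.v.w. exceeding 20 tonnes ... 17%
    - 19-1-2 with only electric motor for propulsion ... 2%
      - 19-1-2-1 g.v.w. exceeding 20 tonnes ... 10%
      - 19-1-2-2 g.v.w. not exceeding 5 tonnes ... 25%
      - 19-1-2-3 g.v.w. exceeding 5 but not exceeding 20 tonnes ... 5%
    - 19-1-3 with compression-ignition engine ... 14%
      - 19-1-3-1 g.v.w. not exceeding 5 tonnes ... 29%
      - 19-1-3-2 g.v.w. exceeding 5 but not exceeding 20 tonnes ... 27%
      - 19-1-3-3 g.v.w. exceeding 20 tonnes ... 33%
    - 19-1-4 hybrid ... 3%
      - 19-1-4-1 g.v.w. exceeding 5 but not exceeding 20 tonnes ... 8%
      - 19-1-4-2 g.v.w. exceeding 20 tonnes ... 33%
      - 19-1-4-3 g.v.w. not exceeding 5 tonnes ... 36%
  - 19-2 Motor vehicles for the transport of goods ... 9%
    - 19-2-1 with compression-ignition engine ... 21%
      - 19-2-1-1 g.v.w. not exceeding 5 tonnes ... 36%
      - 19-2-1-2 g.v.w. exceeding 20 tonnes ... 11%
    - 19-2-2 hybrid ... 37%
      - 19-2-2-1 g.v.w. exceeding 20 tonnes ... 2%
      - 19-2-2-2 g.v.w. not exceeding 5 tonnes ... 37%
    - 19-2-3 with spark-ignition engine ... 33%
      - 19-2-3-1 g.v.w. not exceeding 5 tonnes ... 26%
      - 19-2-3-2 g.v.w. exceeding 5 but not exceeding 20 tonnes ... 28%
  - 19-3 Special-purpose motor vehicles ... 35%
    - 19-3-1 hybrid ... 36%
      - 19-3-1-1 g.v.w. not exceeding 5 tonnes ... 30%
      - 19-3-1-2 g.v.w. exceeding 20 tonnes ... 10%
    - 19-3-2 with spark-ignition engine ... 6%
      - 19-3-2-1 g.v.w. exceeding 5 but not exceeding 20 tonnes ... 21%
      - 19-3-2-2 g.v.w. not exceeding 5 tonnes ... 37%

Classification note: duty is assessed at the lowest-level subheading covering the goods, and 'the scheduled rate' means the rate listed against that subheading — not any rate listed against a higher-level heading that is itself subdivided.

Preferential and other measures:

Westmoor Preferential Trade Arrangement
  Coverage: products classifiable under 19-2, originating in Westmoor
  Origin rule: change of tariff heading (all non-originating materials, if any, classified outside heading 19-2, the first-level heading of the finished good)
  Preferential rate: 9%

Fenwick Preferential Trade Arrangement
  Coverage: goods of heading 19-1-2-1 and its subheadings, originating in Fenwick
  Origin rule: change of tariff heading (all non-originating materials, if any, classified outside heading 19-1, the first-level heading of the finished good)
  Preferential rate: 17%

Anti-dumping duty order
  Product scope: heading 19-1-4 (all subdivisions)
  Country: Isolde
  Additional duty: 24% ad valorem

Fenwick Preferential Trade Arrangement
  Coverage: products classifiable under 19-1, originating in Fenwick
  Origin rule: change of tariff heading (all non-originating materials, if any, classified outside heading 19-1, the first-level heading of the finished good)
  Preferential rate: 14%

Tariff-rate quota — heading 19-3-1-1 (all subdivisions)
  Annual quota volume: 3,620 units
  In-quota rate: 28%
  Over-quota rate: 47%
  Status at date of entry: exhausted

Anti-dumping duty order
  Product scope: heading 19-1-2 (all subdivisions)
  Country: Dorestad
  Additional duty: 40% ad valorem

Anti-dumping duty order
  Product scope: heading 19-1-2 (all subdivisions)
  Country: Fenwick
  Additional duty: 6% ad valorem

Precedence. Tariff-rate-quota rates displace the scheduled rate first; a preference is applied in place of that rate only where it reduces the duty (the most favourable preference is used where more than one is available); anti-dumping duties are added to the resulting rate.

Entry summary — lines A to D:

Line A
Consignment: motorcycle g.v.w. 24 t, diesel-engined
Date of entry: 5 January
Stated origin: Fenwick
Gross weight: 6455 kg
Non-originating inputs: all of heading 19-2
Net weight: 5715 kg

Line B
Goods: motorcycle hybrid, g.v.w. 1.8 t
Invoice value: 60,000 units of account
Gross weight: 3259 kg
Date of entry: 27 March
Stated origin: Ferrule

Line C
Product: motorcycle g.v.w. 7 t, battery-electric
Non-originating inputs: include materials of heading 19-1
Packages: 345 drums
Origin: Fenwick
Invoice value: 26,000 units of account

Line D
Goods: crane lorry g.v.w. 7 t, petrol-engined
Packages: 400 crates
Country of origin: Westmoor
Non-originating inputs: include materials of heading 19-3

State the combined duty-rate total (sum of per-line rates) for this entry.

82%

Line A: motorcycle → 19-1; diesel-engined → 19-1-3; g.v.w. 24 t → 19-1-3-3. Scheduled 33%. Fenwick agreement on 19-1-2-1: 19-1-3-3 not covered; Fenwick agreement on 19-1: CTH met → 14% available; preferential 14%. → 14%.
Line B: motorcycle → 19-1; hybrid → 19-1-4; g.v.w. 1.8 t → 19-1-4-3. Scheduled 36%. No special measure applies. → 36%.
Line C: motorcycle → 19-1; battery-electric → 19-1-2; g.v.w. 7 t → 19-1-2-3. Scheduled 5%. Fenwick agreement on 19-1-2-1: 19-1-2-3 not covered; Fenwick agreement on 19-1: CTH not met; anti-dumping (Fenwick, 19-1-2): +6%; total 5% + 6% = 11%. → 11%.
Line D: crane lorry → 19-3; petrol-engined → 19-3-2; g.v.w. 7 t → 19-3-2-1. Scheduled 21%. Westmoor agreement on 19-2: 19-3-2-1 not covered. → 21%.
Sum: 14% + 36% + 11% + 21% = 82%.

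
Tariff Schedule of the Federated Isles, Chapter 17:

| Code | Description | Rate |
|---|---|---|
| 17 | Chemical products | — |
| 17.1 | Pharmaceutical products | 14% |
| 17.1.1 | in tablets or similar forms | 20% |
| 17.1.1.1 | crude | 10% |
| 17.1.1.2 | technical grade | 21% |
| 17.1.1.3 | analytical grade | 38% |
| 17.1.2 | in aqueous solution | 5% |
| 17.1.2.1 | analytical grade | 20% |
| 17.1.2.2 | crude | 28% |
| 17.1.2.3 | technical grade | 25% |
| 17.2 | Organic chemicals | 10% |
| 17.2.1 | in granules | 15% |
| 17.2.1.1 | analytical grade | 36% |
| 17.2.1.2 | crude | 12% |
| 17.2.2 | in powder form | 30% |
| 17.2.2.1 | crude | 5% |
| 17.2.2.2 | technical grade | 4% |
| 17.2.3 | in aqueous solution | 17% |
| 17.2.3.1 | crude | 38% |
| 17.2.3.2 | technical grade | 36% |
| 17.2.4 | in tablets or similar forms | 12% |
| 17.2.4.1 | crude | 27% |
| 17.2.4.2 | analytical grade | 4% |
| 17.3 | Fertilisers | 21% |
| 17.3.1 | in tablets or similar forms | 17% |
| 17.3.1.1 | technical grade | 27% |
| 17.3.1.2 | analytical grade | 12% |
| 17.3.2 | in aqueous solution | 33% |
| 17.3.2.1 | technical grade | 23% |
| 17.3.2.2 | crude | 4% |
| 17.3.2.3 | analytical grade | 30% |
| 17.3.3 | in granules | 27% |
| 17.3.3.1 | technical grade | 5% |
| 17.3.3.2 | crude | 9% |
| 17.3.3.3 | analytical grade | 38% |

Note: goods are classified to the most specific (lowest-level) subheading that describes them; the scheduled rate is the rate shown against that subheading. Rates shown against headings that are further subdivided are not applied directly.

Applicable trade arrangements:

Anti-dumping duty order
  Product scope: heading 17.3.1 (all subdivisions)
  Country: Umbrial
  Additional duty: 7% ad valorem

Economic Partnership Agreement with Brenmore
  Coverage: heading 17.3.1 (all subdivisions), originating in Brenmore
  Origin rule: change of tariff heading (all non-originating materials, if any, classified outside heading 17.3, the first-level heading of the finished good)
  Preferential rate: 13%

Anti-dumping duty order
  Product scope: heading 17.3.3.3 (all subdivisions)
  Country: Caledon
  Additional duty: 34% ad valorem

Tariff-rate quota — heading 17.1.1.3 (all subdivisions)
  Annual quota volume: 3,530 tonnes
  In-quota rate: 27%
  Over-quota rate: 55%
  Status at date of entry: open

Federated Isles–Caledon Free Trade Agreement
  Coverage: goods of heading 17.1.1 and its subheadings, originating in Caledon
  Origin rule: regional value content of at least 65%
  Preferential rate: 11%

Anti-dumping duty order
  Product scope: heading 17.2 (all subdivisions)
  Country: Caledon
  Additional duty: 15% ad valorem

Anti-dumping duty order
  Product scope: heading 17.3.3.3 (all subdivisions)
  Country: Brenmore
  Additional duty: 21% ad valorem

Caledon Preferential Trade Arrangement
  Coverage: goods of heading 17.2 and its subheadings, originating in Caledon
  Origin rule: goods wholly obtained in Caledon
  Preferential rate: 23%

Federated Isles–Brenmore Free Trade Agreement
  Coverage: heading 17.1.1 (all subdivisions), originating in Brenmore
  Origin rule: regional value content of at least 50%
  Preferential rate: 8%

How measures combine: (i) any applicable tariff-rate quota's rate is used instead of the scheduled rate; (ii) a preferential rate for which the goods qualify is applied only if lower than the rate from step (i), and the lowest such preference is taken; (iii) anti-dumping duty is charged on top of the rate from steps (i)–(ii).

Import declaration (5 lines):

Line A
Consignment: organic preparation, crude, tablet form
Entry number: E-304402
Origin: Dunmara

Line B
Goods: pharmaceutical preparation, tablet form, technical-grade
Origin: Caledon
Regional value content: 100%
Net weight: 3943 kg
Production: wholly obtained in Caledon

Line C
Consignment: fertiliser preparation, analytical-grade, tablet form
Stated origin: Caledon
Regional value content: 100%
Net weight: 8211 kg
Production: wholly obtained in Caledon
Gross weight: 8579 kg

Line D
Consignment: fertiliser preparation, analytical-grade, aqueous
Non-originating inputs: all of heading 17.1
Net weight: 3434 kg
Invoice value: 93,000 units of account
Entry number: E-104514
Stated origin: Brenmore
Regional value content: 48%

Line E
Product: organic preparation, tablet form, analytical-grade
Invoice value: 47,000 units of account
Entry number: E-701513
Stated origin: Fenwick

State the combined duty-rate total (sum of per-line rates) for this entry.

Line A: organic → 17.2; tablet form → 17.2.4; crude → 17.2.4.1. Scheduled 27%. No special measure applies. → 27%.
Line B: pharmaceutical → 17.1; tablet form → 17.1.1; technical-grade → 17.1.1.2. Scheduled 21%. Caledon agreement on 17.1.1: RVC ≥ 65% → 11% available; Caledon agreement on 17.2: 17.1.1.2 not covered; preferential 11%. → 11%.
Line C: fertiliser → 17.3; tablet form → 17.3.1; analytical-grade → 17.3.1.2. Scheduled 12%. Caledon agreement on 17.1.1: 17.3.1.2 not covered; Caledon agreement on 17.2: 17.3.1.2 not covered. → 12%.
Line D: fertiliser → 17.3; aqueous → 17.3.2; analytical-grade → 17.3.2.3. Scheduled 30%. Brenmore agreement on 17.3.1: 17.3.2.3 not covered; Brenmore agreement on 17.1.1: 17.3.2.3 not covered. → 30%.
Line E: organic → 17.2; tablet form → 17.2.4; analytical-grade → 17.2.4.2. Scheduled 4%. No special measure applies. → 4%.
Sum: 27% + 11% + 12% + 30% + 4% = 84%.

84%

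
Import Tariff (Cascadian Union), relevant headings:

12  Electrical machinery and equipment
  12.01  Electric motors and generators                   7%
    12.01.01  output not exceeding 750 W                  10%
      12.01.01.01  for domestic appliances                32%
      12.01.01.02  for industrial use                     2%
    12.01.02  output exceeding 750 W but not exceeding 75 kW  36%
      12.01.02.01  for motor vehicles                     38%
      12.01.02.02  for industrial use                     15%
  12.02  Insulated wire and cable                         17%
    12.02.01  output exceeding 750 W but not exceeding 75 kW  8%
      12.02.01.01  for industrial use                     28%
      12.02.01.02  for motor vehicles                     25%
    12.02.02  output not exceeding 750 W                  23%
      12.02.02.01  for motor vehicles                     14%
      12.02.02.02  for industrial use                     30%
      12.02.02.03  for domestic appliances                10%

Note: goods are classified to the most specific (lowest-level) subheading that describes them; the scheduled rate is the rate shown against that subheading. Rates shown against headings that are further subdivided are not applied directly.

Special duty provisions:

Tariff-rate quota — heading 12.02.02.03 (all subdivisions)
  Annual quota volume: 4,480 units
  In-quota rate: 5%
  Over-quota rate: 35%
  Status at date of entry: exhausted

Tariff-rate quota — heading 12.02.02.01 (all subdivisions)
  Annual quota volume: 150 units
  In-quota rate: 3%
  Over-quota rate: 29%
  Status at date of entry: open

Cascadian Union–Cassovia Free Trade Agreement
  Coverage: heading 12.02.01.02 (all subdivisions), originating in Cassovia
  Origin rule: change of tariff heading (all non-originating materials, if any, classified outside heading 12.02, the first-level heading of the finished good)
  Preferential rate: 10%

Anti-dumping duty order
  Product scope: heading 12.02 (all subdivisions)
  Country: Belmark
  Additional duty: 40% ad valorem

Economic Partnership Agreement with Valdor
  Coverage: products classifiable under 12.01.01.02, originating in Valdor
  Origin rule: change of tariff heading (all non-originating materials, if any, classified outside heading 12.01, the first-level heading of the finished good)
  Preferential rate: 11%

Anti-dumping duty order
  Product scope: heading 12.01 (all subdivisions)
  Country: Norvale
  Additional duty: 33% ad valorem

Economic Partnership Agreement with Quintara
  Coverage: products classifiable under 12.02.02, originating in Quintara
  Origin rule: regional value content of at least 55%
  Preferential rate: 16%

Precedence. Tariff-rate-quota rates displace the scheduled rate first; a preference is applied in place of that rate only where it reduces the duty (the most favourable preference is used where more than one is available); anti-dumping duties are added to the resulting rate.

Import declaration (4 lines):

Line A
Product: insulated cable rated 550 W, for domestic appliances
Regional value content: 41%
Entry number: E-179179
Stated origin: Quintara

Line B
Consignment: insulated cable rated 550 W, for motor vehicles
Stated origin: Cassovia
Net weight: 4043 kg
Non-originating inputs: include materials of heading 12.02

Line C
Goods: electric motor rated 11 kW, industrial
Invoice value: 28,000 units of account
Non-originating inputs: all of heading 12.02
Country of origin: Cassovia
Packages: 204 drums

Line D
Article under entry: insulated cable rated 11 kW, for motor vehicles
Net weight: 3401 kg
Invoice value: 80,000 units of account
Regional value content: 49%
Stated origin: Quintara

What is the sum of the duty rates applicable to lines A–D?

Line A: insulated cable → 12.02; rated 550 W → 12.02.02; for domestic appliances → 12.02.02.03. Scheduled 10%. quota on 12.02.02.03 exhausted → over-quota 35%; Quintara agreement on 12.02.02: RVC < 55%. → 35%.
Line B: insulated cable → 12.02; rated 550 W → 12.02.02; for motor vehicles → 12.02.02.01. Scheduled 14%. quota on 12.02.02.01 open → in-quota 3%; Cassovia agreement on 12.02.01.02: 12.02.02.01 not covered. → 3%.
Line C: electric motor → 12.01; rated 11 kW → 12.01.02; industrial → 12.01.02.02. Scheduled 15%. Cassovia agreement on 12.02.01.02: 12.01.02.02 not covered. → 15%.
Line D: insulated cable → 12.02; rated 11 kW → 12.02.01; for motor vehicles → 12.02.01.02. Scheduled 25%. Quintara agreement on 12.02.02: 12.02.01.02 not covered. → 25%.
Sum: 35% + 3% + 15% + 25% = 78%.

78%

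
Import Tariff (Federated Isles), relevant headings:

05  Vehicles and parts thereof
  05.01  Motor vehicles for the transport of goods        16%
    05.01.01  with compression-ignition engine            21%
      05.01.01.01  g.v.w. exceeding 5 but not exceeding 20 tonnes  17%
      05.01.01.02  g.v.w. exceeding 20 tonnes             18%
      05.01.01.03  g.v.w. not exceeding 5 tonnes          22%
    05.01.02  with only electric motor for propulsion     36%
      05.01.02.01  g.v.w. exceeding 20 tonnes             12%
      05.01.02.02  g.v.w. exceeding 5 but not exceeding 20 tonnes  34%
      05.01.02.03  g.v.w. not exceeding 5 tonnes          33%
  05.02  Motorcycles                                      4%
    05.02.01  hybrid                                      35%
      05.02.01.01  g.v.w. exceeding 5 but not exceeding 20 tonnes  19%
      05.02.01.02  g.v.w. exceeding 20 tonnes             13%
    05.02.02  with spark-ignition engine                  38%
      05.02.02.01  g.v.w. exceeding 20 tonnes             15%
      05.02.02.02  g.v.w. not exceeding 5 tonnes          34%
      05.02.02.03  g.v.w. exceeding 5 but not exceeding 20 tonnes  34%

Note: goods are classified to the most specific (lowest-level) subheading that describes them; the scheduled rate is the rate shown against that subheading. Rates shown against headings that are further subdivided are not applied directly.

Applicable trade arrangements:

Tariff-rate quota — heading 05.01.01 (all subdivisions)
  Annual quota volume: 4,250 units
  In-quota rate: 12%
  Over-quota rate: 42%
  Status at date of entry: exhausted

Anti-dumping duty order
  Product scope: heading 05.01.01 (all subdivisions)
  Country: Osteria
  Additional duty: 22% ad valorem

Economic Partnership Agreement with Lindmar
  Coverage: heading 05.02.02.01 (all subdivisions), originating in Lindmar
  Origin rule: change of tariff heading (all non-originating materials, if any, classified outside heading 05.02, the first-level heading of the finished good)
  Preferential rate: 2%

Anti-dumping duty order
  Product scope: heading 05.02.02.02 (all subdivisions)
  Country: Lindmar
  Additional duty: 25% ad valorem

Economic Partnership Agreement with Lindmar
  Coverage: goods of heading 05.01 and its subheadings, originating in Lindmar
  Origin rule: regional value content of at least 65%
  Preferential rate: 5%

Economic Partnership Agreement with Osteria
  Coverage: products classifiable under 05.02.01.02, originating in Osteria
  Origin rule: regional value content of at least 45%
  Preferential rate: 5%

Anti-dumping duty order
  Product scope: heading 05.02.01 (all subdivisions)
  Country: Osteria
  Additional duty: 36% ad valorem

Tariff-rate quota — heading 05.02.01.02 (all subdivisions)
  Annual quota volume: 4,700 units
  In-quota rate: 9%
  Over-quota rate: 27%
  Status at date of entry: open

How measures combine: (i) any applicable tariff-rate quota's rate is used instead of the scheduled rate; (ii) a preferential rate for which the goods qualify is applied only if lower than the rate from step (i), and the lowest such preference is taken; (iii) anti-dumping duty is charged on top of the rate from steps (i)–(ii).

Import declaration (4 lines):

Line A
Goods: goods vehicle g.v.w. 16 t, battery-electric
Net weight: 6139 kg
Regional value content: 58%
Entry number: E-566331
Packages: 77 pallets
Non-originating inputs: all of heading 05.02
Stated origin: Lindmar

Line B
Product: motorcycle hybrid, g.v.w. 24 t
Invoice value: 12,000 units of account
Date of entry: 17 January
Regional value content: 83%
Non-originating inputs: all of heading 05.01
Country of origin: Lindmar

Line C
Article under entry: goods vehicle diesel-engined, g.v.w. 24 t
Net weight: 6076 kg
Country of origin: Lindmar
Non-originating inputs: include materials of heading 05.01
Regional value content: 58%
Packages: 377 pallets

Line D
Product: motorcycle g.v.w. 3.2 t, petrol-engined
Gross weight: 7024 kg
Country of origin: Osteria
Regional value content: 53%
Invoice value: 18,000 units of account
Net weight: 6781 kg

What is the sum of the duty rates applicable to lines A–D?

Line A: goods vehicle → 05.01; battery-electric → 05.01.02; g.v.w. 16 t → 05.01.02.02. Scheduled 34%. Lindmar agreement on 05.02.02.01: 05.01.02.02 not covered; Lindmar agreement on 05.01: RVC < 65%. → 34%.
Line B: motorcycle → 05.02; hybrid → 05.02.01; g.v.w. 24 t → 05.02.01.02. Scheduled 13%. quota on 05.02.01.02 open → in-quota 9%; Lindmar agreement on 05.02.02.01: 05.02.01.02 not covered; Lindmar agreement on 05.01: 05.02.01.02 not covered. → 9%.
Line C: goods vehicle → 05.01; diesel-engined → 05.01.01; g.v.w. 24 t → 05.01.01.02. Scheduled 18%. quota on 05.01.01 exhausted → over-quota 42%; Lindmar agreement on 05.02.02.01: 05.01.01.02 not covered; Lindmar agreement on 05.01: RVC < 65%. → 42%.
Line D: motorcycle → 05.02; petrol-engined → 05.02.02; g.v.w. 3.2 t → 05.02.02.02. Scheduled 34%. Osteria agreement on 05.02.01.02: 05.02.02.02 not covered. → 34%.
Sum: 34% + 9% + 42% + 34% = 119%.

119%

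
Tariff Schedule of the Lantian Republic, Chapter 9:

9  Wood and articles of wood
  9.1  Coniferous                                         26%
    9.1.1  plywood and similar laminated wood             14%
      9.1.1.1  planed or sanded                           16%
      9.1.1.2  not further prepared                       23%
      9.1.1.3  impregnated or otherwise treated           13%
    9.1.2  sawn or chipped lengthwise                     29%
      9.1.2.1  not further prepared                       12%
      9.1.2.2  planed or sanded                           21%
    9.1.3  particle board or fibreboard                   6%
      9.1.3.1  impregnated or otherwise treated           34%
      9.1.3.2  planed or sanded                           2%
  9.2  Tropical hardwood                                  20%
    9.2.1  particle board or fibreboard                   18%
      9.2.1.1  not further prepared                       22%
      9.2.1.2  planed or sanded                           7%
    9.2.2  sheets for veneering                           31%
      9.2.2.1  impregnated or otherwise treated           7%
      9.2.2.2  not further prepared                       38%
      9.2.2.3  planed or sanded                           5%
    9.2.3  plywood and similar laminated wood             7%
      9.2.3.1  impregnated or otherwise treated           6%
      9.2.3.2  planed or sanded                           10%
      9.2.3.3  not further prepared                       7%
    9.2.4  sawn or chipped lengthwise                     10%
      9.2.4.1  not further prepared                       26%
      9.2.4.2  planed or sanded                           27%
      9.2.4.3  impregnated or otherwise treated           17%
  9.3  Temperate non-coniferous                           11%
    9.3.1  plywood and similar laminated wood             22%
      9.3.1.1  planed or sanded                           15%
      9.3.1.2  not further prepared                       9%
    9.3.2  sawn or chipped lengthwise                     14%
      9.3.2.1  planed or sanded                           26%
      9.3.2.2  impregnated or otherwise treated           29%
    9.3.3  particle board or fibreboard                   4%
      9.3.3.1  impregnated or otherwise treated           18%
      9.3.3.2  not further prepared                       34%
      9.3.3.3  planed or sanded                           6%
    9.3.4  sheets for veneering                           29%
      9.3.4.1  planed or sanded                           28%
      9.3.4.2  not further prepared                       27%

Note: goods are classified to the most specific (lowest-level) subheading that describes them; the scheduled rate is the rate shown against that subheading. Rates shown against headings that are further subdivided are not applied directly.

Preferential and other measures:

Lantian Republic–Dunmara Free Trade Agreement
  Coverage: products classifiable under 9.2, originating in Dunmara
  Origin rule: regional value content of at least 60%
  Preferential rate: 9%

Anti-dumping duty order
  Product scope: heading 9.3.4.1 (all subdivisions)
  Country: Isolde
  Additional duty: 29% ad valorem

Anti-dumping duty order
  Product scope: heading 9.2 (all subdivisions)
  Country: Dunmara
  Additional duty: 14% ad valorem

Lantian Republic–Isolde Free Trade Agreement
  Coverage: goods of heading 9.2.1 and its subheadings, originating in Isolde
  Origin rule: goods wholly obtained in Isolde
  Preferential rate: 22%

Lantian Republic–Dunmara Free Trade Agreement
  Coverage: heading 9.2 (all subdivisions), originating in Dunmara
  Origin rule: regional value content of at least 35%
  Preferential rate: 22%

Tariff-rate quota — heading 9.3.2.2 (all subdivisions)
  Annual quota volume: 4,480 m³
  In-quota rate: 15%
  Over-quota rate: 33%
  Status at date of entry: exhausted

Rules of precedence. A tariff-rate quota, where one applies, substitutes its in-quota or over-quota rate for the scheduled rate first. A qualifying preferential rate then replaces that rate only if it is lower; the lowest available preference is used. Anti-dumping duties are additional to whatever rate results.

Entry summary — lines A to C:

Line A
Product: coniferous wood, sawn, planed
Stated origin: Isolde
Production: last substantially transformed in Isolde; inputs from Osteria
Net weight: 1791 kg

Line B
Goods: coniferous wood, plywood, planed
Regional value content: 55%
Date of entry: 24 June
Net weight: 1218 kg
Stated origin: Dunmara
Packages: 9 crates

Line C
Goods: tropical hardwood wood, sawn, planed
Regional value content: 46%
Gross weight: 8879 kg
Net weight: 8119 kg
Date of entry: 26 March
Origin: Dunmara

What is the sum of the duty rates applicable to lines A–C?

73%

Line A: coniferous → 9.1; sawn → 9.1.2; planed → 9.1.2.2. Scheduled 21%. Isolde agreement on 9.2.1: 9.1.2.2 not covered. → 21%.
Line B: coniferous → 9.1; plywood → 9.1.1; planed → 9.1.1.1. Scheduled 16%. Dunmara agreement on 9.2: 9.1.1.1 not covered; Dunmara agreement on 9.2: 9.1.1.1 not covered. → 16%.
Line C: tropical hardwood → 9.2; sawn → 9.2.4; planed → 9.2.4.2. Scheduled 27%. Dunmara agreement on 9.2: RVC < 60%; Dunmara agreement on 9.2: RVC ≥ 35% → 22% available; preferential 22%; anti-dumping (Dunmara, 9.2): +14%; total 22% + 14% = 36%. → 36%.
Sum: 21% + 16% + 36% = 73%.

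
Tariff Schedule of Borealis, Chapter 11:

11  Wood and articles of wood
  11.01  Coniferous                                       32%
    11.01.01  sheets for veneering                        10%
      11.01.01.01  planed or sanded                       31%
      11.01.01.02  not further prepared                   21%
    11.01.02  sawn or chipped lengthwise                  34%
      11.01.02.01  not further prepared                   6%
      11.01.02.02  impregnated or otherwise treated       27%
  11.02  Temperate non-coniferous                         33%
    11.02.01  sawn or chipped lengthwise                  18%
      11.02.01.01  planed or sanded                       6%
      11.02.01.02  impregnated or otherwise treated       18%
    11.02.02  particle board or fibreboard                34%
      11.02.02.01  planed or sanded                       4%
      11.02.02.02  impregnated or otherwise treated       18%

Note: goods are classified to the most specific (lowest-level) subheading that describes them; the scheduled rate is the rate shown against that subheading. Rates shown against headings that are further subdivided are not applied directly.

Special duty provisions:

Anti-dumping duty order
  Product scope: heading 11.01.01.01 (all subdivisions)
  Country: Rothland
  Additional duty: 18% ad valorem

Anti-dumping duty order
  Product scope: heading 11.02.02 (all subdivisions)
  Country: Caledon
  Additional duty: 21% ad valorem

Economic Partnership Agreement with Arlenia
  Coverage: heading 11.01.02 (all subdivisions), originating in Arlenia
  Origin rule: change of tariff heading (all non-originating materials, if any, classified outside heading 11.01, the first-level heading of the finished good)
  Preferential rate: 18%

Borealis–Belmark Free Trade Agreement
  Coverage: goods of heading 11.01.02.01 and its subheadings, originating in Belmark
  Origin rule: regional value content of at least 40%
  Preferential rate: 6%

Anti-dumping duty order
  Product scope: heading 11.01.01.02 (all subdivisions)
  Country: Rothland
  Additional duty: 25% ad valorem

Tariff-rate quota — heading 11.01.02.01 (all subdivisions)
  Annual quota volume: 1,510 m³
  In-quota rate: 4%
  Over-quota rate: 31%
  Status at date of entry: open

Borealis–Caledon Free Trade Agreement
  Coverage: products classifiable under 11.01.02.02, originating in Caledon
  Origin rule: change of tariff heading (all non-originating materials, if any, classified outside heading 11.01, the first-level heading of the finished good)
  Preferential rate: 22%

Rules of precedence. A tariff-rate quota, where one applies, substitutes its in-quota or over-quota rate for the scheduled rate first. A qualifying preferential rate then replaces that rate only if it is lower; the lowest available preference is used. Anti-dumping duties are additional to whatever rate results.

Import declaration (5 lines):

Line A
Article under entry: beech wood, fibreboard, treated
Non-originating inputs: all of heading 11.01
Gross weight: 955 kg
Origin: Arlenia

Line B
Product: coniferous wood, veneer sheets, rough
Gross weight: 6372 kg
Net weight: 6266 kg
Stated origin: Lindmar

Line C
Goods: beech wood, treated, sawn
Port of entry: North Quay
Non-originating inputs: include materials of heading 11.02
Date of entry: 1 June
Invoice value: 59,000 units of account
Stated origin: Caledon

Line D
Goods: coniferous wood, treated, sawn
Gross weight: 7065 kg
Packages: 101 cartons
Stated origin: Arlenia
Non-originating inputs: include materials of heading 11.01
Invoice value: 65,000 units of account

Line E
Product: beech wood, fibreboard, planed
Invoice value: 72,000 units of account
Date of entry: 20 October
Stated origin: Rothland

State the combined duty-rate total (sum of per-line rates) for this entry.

Line A: beech → 11.02; fibreboard → 11.02.02; treated → 11.02.02.02. Scheduled 18%. Arlenia agreement on 11.01.02: 11.02.02.02 not covered. → 18%.
Line B: coniferous → 11.01; veneer sheets → 11.01.01; rough → 11.01.01.02. Scheduled 21%. No special measure applies. → 21%.
Line C: beech → 11.02; sawn → 11.02.01; treated → 11.02.01.02. Scheduled 18%. Caledon agreement on 11.01.02.02: 11.02.01.02 not covered. → 18%.
Line D: coniferous → 11.01; sawn → 11.01.02; treated → 11.01.02.02. Scheduled 27%. Arlenia agreement on 11.01.02: CTH not met. → 27%.
Line E: beech → 11.02; fibreboard → 11.02.02; planed → 11.02.02.01. Scheduled 4%. No special measure applies. → 4%.
Sum: 18% + 21% + 18% + 27% + 4% = 88%.

88%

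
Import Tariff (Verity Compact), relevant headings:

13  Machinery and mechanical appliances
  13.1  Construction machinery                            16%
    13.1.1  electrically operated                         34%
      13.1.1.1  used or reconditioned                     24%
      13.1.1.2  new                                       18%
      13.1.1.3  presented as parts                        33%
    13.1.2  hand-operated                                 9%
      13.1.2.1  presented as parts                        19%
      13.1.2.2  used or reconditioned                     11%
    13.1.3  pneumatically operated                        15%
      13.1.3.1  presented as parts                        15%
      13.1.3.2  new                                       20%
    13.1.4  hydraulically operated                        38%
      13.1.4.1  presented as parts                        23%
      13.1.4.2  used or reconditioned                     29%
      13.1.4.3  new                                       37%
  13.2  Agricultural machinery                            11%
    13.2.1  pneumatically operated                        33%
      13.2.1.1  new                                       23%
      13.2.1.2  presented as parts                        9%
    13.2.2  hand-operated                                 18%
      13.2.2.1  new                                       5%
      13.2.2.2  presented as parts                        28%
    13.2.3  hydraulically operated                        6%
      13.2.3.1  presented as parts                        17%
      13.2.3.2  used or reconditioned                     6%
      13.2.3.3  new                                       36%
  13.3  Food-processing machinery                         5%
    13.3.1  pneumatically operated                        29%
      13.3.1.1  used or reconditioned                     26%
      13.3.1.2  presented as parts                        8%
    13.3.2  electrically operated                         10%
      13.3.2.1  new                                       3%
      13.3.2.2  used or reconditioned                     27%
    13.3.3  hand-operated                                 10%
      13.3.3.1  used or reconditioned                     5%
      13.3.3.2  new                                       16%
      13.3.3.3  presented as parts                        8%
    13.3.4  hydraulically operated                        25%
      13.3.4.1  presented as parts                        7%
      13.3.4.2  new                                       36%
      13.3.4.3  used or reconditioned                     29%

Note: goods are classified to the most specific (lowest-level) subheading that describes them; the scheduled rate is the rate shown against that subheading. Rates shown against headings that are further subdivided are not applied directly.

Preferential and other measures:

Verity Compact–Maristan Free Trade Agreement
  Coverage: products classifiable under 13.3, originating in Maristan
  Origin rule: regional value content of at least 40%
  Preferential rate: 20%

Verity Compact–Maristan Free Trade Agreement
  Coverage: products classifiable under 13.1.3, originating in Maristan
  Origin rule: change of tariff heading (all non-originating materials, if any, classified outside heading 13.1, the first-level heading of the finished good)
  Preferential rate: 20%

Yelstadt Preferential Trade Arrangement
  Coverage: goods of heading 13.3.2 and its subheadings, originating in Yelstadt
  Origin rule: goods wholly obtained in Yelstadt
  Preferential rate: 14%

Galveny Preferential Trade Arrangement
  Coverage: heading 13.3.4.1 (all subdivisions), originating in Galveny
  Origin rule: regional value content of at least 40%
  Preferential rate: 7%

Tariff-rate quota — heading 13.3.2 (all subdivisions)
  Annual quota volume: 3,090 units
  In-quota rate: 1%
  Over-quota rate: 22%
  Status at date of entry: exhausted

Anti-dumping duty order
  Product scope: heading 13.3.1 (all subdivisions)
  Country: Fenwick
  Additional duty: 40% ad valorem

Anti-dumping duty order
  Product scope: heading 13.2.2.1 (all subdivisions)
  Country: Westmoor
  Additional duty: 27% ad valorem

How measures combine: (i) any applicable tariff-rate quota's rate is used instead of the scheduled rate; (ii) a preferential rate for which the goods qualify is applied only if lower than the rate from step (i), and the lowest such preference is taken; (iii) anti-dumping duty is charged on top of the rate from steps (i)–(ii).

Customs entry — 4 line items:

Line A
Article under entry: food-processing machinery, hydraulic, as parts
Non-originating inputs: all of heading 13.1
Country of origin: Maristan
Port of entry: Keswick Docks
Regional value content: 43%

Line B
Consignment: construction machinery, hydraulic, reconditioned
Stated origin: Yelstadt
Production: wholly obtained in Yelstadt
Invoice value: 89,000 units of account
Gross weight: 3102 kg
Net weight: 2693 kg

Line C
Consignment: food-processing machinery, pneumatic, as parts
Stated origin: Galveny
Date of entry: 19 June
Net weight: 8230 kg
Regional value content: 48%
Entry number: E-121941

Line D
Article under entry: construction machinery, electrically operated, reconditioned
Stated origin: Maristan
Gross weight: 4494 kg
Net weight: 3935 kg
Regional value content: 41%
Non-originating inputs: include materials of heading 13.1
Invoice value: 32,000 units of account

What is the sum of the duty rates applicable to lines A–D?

68%

Line A: food-processing → 13.3; hydraulic → 13.3.4; as parts → 13.3.4.1. Scheduled 7%. Maristan agreement on 13.3: RVC ≥ 40% → 20% available; Maristan agreement on 13.1.3: 13.3.4.1 not covered; preference 20% not lower than 7% → no reduction. → 7%.
Line B: construction → 13.1; hydraulic → 13.1.4; reconditioned → 13.1.4.2. Scheduled 29%. Yelstadt agreement on 13.3.2: 13.1.4.2 not covered. → 29%.
Line C: food-processing → 13.3; pneumatic → 13.3.1; as parts → 13.3.1.2. Scheduled 8%. Galveny agreement on 13.3.4.1: 13.3.1.2 not covered. → 8%.
Line D: construction → 13.1; electrically operated → 13.1.1; reconditioned → 13.1.1.1. Scheduled 24%. Maristan agreement on 13.3: 13.1.1.1 not covered; Maristan agreement on 13.1.3: 13.1.1.1 not covered. → 24%.
Sum: 7% + 29% + 8% + 24% = 68%.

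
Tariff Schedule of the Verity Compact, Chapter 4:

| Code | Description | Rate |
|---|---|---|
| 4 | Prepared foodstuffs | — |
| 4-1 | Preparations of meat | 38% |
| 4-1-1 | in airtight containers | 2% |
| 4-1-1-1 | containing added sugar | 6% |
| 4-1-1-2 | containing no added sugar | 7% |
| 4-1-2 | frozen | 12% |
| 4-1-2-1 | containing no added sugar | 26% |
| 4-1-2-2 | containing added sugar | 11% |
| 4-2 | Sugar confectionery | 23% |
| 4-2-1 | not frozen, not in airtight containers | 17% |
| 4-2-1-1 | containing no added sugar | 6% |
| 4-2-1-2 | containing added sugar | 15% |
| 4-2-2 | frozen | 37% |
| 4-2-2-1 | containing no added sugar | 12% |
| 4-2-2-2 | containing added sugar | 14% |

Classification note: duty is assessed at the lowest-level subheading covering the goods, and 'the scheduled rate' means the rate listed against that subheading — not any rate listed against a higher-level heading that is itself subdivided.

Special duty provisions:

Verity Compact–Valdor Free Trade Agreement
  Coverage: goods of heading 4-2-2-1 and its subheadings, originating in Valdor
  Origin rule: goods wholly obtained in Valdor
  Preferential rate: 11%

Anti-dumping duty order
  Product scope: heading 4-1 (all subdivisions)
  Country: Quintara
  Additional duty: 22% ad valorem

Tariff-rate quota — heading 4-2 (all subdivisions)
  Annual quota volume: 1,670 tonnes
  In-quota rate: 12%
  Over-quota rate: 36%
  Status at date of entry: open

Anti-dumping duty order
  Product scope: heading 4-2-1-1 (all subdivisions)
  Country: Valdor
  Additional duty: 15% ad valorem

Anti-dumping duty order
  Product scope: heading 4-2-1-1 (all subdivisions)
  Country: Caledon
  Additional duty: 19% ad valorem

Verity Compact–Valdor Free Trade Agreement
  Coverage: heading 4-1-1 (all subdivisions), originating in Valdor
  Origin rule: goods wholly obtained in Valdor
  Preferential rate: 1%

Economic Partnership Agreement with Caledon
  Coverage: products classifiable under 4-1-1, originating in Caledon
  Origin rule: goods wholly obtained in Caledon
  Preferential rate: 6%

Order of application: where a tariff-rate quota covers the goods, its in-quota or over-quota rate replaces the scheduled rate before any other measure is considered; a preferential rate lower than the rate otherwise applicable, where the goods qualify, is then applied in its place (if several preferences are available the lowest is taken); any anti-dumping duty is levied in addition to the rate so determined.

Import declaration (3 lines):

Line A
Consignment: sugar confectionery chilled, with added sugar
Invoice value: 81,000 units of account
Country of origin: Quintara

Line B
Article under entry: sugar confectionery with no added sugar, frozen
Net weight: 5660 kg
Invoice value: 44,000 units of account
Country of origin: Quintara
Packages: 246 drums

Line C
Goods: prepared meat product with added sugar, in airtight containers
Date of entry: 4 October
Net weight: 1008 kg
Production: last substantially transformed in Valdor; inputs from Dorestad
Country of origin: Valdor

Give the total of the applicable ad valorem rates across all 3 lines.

30%

Line A: sugar confectionery → 4-2; chilled → 4-2-1; with added sugar → 4-2-1-2. Scheduled 15%. quota on 4-2 open → in-quota 12%. → 12%.
Line B: sugar confectionery → 4-2; frozen → 4-2-2; with no added sugar → 4-2-2-1. Scheduled 12%. quota on 4-2 open → in-quota 12%. → 12%.
Line C: prepared meat product → 4-1; in airtight containers → 4-1-1; with added sugar → 4-1-1-1. Scheduled 6%. Valdor agreement on 4-2-2-1: 4-1-1-1 not covered; Valdor agreement on 4-1-1: not wholly obtained. → 6%.
Sum: 12% + 12% + 6% = 30%.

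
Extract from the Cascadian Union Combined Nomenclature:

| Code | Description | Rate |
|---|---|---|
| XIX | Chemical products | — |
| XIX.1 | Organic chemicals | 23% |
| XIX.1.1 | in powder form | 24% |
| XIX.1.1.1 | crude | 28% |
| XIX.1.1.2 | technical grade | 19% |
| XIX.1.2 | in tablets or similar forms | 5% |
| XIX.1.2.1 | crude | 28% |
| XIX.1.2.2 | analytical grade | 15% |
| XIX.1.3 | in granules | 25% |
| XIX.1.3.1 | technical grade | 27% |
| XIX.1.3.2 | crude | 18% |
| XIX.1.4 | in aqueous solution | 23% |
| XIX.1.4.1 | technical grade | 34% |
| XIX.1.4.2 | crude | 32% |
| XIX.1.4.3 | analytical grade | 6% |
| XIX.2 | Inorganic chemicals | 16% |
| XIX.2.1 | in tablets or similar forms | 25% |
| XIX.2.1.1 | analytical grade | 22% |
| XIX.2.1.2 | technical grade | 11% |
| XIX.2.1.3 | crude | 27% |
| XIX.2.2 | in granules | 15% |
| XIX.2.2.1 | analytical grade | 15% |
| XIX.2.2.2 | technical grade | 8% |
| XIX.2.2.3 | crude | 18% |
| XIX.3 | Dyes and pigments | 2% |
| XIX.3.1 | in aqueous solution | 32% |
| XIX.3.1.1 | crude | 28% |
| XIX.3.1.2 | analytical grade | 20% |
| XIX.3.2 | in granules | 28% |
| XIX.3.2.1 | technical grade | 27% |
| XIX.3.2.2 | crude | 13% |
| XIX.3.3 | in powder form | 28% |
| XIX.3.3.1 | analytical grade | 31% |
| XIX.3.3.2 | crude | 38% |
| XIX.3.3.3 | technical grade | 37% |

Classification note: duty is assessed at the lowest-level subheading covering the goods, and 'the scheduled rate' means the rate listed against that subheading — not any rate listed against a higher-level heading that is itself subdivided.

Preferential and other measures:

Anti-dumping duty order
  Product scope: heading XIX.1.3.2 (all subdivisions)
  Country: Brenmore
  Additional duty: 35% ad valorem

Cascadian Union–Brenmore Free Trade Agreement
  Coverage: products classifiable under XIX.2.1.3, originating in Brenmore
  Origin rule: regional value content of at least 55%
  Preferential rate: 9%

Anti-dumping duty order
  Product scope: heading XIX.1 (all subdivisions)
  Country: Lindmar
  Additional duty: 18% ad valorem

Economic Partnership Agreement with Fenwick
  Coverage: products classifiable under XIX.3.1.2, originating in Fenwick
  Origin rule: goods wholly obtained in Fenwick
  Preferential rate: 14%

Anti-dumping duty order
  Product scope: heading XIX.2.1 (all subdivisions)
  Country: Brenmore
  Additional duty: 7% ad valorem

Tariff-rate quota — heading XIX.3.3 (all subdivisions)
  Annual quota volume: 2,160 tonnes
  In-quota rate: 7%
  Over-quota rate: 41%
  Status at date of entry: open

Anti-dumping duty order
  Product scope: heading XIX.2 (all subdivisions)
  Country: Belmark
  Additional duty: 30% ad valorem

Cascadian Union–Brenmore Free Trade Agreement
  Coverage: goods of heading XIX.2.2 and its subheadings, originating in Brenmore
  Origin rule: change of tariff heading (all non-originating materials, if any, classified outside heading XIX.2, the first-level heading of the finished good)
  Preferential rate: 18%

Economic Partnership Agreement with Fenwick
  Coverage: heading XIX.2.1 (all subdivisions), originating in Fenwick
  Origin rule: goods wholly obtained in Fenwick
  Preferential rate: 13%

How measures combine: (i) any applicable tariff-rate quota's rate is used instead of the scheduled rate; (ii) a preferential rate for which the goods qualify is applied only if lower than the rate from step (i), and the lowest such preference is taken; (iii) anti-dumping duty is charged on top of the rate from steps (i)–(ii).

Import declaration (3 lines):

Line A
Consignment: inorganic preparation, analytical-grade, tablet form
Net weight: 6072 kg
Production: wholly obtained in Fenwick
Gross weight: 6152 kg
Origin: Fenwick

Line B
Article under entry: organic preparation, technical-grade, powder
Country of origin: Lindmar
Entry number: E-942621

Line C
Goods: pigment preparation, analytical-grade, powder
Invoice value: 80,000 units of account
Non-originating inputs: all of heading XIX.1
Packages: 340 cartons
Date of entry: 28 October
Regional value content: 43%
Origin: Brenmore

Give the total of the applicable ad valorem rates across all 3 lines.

Line A: inorganic → XIX.2; tablet form → XIX.2.1; analytical-grade → XIX.2.1.1. Scheduled 22%. Fenwick agreement on XIX.3.1.2: XIX.2.1.1 not covered; Fenwick agreement on XIX.2.1: wholly obtained → 13% available; preferential 13%. → 13%.
Line B: organic → XIX.1; powder → XIX.1.1; technical-grade → XIX.1.1.2. Scheduled 19%. anti-dumping (Lindmar, XIX.1): +18%; total 19% + 18% = 37%. → 37%.
Line C: pigment → XIX.3; powder → XIX.3.3; analytical-grade → XIX.3.3.1. Scheduled 31%. quota on XIX.3.3 open → in-quota 7%; Brenmore agreement on XIX.2.1.3: XIX.3.3.1 not covered; Brenmore agreement on XIX.2.2: XIX.3.3.1 not covered. → 7%.
Sum: 13% + 37% + 7% = 57%.

57%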